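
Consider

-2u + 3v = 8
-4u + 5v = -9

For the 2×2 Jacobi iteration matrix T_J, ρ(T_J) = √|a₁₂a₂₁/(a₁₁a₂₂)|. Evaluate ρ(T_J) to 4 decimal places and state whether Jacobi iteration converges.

1.0954

a₁₂a₂₁/(a₁₁a₂₂) = (3)·(-4) / ((-2)·(5)) = 1.200000
ρ = √|1.200000| = √1.200000 = 1.0954
ρ > 1, so Jacobi diverges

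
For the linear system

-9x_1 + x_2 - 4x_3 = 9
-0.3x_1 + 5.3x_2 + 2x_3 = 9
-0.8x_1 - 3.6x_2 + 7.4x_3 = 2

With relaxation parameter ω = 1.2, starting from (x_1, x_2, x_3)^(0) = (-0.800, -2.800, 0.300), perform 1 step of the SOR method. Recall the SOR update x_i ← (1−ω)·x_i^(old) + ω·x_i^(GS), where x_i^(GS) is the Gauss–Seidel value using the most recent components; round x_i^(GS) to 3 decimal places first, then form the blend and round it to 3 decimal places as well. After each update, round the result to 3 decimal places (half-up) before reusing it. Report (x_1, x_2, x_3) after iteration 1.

(-1.573, 2.355, 1.435)

Iteration 1:
  x_1: GS value = (9 - (1)·-2.800 - (-4)·0.300) / (-9) = -1.444;  x_1 ← (1−ω)·-0.800 + ω·-1.444 = -1.573
  x_2: GS value = (9 - (-0.3)·-1.573 - (2)·0.300) / (5.3) = 1.496;  x_2 ← (1−ω)·-2.800 + ω·1.496 = 2.355
  x_3: GS value = (2 - (-0.8)·-1.573 - (-3.6)·2.355) / (7.4) = 1.246;  x_3 ← (1−ω)·0.300 + ω·1.246 = 1.435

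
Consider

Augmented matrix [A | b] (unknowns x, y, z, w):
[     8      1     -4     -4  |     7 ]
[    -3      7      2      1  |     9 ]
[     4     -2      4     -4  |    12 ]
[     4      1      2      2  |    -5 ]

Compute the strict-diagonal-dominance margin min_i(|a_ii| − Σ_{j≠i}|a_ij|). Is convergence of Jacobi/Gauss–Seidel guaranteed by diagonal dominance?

-6

row 1: |8| − (1+4+4) = -1
row 2: |7| − (3+2+1) = 1
row 3: |4| − (4+2+4) = -6
row 4: |2| − (4+1+2) = -5
minimum over rows = -6 → not strictly diagonally dominant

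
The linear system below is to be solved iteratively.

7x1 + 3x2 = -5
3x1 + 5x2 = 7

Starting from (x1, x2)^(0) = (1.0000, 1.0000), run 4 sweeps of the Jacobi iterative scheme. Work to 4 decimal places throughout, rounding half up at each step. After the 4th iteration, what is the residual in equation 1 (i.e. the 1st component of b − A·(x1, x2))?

-0.9920

Iteration 1:
  x1 = (-5 - (3)·1.0000) / (7) = -1.1429
  x2 = (7 - (3)·1.0000) / (5) = 0.8000
Iteration 2:
  x1 = (-5 - (3)·0.8000) / (7) = -1.0571
  x2 = (7 - (3)·-1.1429) / (5) = 2.0857
Iteration 3:
  x1 = (-5 - (3)·2.0857) / (7) = -1.6082
  x2 = (7 - (3)·-1.0571) / (5) = 2.0343
Iteration 4:
  x1 = (-5 - (3)·2.0343) / (7) = -1.5861
  x2 = (7 - (3)·-1.6082) / (5) = 2.3649
Residual b − A·x = (-0.9920, -0.0662)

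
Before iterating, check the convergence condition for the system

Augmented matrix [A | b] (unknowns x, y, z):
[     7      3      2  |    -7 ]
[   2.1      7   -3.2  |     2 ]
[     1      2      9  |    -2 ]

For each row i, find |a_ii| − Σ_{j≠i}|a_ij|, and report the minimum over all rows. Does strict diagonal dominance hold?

1.7

row 1: |7| − (3+2) = 2
row 2: |7| − (2.1+3.2) = 1.7
row 3: |9| − (1+2) = 6
minimum over rows = 1.7 → strictly diagonally dominant (convergence guaranteed)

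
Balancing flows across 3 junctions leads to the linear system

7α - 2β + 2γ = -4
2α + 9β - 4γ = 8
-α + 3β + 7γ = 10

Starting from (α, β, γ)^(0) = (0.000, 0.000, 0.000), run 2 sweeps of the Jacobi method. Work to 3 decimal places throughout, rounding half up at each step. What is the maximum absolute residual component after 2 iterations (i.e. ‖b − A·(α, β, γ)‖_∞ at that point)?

2.452

Iteration 1:
  α = (-4 - (-2)·0.000 - (2)·0.000) / (7) = -0.571
  β = (8 - (2)·0.000 - (-4)·0.000) / (9) = 0.889
  γ = (10 - (-1)·0.000 - (3)·0.000) / (7) = 1.429
Iteration 2:
  α = (-4 - (-2)·0.889 - (2)·1.429) / (7) = -0.726
  β = (8 - (2)·-0.571 - (-4)·1.429) / (9) = 1.651
  γ = (10 - (-1)·-0.571 - (3)·0.889) / (7) = 0.966
Residual b − A·x = (2.452, -1.543, -2.441); ∞-norm = 2.452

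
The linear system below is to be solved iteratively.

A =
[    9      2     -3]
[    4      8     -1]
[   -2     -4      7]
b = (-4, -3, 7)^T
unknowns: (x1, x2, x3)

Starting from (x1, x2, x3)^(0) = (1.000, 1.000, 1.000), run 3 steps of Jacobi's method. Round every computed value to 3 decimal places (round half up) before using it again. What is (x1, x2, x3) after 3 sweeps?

Iteration 1:
  x1 = (-4 - (2)·1.000 - (-3)·1.000) / (9) = -0.333
  x2 = (-3 - (4)·1.000 - (-1)·1.000) / (8) = -0.750
  x3 = (7 - (-2)·1.000 - (-4)·1.000) / (7) = 1.857
Iteration 2:
  x1 = (-4 - (2)·-0.750 - (-3)·1.857) / (9) = 0.341
  x2 = (-3 - (4)·-0.333 - (-1)·1.857) / (8) = 0.024
  x3 = (7 - (-2)·-0.333 - (-4)·-0.750) / (7) = 0.476
Iteration 3:
  x1 = (-4 - (2)·0.024 - (-3)·0.476) / (9) = -0.291
  x2 = (-3 - (4)·0.341 - (-1)·0.476) / (8) = -0.486
  x3 = (7 - (-2)·0.341 - (-4)·0.024) / (7) = 1.111

(-0.291, -0.486, 1.111)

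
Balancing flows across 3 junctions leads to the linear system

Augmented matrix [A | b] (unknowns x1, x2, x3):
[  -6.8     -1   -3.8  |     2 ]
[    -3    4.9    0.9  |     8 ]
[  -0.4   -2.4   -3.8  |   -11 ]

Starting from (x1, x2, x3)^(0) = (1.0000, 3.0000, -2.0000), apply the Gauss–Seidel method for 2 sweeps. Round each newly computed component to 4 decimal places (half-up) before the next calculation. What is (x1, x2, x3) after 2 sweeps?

Iteration 1:
  x1 = (2 - (-1)·3.0000 - (-3.8)·-2.0000) / (-6.8) = 0.3824
  x2 = (8 - (-3)·0.3824 - (0.9)·-2.0000) / (4.9) = 2.2341
  x3 = (-11 - (-0.4)·0.3824 - (-2.4)·2.2341) / (-3.8) = 1.4435
Iteration 2:
  x1 = (2 - (-1)·2.2341 - (-3.8)·1.4435) / (-6.8) = -1.4293
  x2 = (8 - (-3)·-1.4293 - (0.9)·1.4435) / (4.9) = 0.4924
  x3 = (-11 - (-0.4)·-1.4293 - (-2.4)·0.4924) / (-3.8) = 2.7342

(-1.4293, 0.4924, 2.7342)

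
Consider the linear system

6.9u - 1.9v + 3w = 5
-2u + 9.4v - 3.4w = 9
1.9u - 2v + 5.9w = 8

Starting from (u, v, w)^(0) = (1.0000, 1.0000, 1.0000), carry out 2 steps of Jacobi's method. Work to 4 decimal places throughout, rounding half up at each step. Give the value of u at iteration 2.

0.5496

Iteration 1:
  u = (5 - (-1.9)·1.0000 - (3)·1.0000) / (6.9) = 0.5652
  v = (9 - (-2)·1.0000 - (-3.4)·1.0000) / (9.4) = 1.5319
  w = (8 - (1.9)·1.0000 - (-2)·1.0000) / (5.9) = 1.3729
Iteration 2:
  u = (5 - (-1.9)·1.5319 - (3)·1.3729) / (6.9) = 0.5496
  v = (9 - (-2)·0.5652 - (-3.4)·1.3729) / (9.4) = 1.5743
  w = (8 - (1.9)·0.5652 - (-2)·1.5319) / (5.9) = 1.6932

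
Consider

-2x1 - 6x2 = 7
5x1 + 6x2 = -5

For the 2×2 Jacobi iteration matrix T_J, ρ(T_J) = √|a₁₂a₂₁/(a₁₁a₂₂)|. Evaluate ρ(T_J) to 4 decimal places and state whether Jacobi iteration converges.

1.5811

a₁₂a₂₁/(a₁₁a₂₂) = (-6)·(5) / ((-2)·(6)) = 2.500000
ρ = √|2.500000| = √2.500000 = 1.5811
ρ > 1, so Jacobi diverges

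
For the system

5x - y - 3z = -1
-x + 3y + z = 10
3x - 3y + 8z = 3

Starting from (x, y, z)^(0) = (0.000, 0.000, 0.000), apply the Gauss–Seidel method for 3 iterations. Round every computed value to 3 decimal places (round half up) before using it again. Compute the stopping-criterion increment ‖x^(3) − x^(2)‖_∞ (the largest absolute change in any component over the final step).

Iteration 1:
  x = (-1 - (-1)·0.000 - (-3)·0.000) / (5) = -0.200
  y = (10 - (-1)·-0.200 - (1)·0.000) / (3) = 3.267
  z = (3 - (3)·-0.200 - (-3)·3.267) / (8) = 1.675
Iteration 2:
  x = (-1 - (-1)·3.267 - (-3)·1.675) / (5) = 1.458
  y = (10 - (-1)·1.458 - (1)·1.675) / (3) = 3.261
  z = (3 - (3)·1.458 - (-3)·3.261) / (8) = 1.051
Iteration 3:
  x = (-1 - (-1)·3.261 - (-3)·1.051) / (5) = 1.083
  y = (10 - (-1)·1.083 - (1)·1.051) / (3) = 3.344
  z = (3 - (3)·1.083 - (-3)·3.344) / (8) = 1.223
Change: (-0.375, 0.083, 0.172) → max |·| = 0.375

0.375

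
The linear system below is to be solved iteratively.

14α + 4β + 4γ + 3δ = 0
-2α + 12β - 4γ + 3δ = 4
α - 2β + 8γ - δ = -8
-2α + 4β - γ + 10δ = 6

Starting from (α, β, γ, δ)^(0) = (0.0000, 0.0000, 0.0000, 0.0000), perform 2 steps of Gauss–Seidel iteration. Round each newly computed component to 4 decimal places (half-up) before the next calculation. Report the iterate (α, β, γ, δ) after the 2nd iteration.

(0.0863, -0.0516, -0.9768, 0.5402)

Iteration 1:
  α = (0 - (4)·0.0000 - (4)·0.0000 - (3)·0.0000) / (14) = 0.0000
  β = (4 - (-2)·0.0000 - (-4)·0.0000 - (3)·0.0000) / (12) = 0.3333
  γ = (-8 - (1)·0.0000 - (-2)·0.3333 - (-1)·0.0000) / (8) = -0.9167
  δ = (6 - (-2)·0.0000 - (4)·0.3333 - (-1)·-0.9167) / (10) = 0.3750
Iteration 2:
  α = (0 - (4)·0.3333 - (4)·-0.9167 - (3)·0.3750) / (14) = 0.0863
  β = (4 - (-2)·0.0863 - (-4)·-0.9167 - (3)·0.3750) / (12) = -0.0516
  γ = (-8 - (1)·0.0863 - (-2)·-0.0516 - (-1)·0.3750) / (8) = -0.9768
  δ = (6 - (-2)·0.0863 - (4)·-0.0516 - (-1)·-0.9768) / (10) = 0.5402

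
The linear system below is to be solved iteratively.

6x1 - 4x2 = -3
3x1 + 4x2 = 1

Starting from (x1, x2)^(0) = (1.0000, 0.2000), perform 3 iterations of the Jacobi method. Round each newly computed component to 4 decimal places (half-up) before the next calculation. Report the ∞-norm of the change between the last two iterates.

Iteration 1:
  x1 = (-3 - (-4)·0.2000) / (6) = -0.3667
  x2 = (1 - (3)·1.0000) / (4) = -0.5000
Iteration 2:
  x1 = (-3 - (-4)·-0.5000) / (6) = -0.8333
  x2 = (1 - (3)·-0.3667) / (4) = 0.5250
Iteration 3:
  x1 = (-3 - (-4)·0.5250) / (6) = -0.1500
  x2 = (1 - (3)·-0.8333) / (4) = 0.8750
Change: (0.6833, 0.3500) → max |·| = 0.6833

0.6833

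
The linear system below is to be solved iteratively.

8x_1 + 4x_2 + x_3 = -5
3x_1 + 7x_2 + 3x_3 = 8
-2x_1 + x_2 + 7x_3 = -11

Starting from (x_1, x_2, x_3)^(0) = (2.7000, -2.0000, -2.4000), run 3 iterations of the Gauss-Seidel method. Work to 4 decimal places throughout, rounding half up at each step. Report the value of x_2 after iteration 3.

2.7971

Iteration 1:
  x_1 = (-5 - (4)·-2.0000 - (1)·-2.4000) / (8) = 0.6750
  x_2 = (8 - (3)·0.6750 - (3)·-2.4000) / (7) = 1.8821
  x_3 = (-11 - (-2)·0.6750 - (1)·1.8821) / (7) = -1.6474
Iteration 2:
  x_1 = (-5 - (4)·1.8821 - (1)·-1.6474) / (8) = -1.3601
  x_2 = (8 - (3)·-1.3601 - (3)·-1.6474) / (7) = 2.4318
  x_3 = (-11 - (-2)·-1.3601 - (1)·2.4318) / (7) = -2.3074
Iteration 3:
  x_1 = (-5 - (4)·2.4318 - (1)·-2.3074) / (8) = -1.5525
  x_2 = (8 - (3)·-1.5525 - (3)·-2.3074) / (7) = 2.7971
  x_3 = (-11 - (-2)·-1.5525 - (1)·2.7971) / (7) = -2.4146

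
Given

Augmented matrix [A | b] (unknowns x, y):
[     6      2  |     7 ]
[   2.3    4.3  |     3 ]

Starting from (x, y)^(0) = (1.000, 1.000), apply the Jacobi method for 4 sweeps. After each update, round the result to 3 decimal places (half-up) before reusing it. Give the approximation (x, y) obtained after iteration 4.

Iteration 1:
  x = (7 - (2)·1.000) / (6) = 0.833
  y = (3 - (2.3)·1.000) / (4.3) = 0.163
Iteration 2:
  x = (7 - (2)·0.163) / (6) = 1.112
  y = (3 - (2.3)·0.833) / (4.3) = 0.252
Iteration 3:
  x = (7 - (2)·0.252) / (6) = 1.083
  y = (3 - (2.3)·1.112) / (4.3) = 0.103
Iteration 4:
  x = (7 - (2)·0.103) / (6) = 1.132
  y = (3 - (2.3)·1.083) / (4.3) = 0.118

(1.132, 0.118)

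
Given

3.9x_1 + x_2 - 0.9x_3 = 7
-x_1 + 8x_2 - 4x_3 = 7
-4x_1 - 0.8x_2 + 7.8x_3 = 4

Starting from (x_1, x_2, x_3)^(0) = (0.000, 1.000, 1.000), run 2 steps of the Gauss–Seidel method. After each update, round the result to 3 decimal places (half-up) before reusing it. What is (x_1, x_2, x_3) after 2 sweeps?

(1.751, 1.886, 1.604)

Iteration 1:
  x_1 = (7 - (1)·1.000 - (-0.9)·1.000) / (3.9) = 1.769
  x_2 = (7 - (-1)·1.769 - (-4)·1.000) / (8) = 1.596
  x_3 = (4 - (-4)·1.769 - (-0.8)·1.596) / (7.8) = 1.584
Iteration 2:
  x_1 = (7 - (1)·1.596 - (-0.9)·1.584) / (3.9) = 1.751
  x_2 = (7 - (-1)·1.751 - (-4)·1.584) / (8) = 1.886
  x_3 = (4 - (-4)·1.751 - (-0.8)·1.886) / (7.8) = 1.604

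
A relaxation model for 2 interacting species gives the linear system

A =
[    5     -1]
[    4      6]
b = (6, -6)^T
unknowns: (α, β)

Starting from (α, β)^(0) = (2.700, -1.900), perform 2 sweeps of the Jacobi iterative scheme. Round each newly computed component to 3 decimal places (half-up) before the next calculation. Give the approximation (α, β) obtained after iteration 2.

(0.640, -1.547)

Iteration 1:
  α = (6 - (-1)·-1.900) / (5) = 0.820
  β = (-6 - (4)·2.700) / (6) = -2.800
Iteration 2:
  α = (6 - (-1)·-2.800) / (5) = 0.640
  β = (-6 - (4)·0.820) / (6) = -1.547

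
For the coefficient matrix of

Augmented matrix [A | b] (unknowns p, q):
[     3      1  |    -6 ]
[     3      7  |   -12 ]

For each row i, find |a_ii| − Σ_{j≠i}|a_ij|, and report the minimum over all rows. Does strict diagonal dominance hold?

row 1: |3| − (1) = 2
row 2: |7| − (3) = 4
minimum over rows = 2 → strictly diagonally dominant (convergence guaranteed)

2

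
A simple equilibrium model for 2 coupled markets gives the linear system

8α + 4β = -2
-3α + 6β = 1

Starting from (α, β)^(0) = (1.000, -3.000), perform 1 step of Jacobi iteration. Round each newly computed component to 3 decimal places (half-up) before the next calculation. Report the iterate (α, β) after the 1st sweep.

(1.250, 0.667)

Iteration 1:
  α = (-2 - (4)·-3.000) / (8) = 1.250
  β = (1 - (-3)·1.000) / (6) = 0.667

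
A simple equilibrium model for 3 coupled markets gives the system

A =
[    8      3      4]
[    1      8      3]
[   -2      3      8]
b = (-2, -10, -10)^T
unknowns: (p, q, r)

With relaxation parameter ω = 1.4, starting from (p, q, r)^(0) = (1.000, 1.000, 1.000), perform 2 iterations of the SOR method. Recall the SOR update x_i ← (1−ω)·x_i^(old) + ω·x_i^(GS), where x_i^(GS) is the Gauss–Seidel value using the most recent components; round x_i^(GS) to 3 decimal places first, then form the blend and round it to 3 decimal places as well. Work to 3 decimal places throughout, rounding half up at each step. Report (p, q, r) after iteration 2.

Iteration 1:
  p: GS value = (-2 - (3)·1.000 - (4)·1.000) / (8) = -1.125;  p ← (1−ω)·1.000 + ω·-1.125 = -1.975
  q: GS value = (-10 - (1)·-1.975 - (3)·1.000) / (8) = -1.378;  q ← (1−ω)·1.000 + ω·-1.378 = -2.329
  r: GS value = (-10 - (-2)·-1.975 - (3)·-2.329) / (8) = -0.870;  r ← (1−ω)·1.000 + ω·-0.870 = -1.618
Iteration 2:
  p: GS value = (-2 - (3)·-2.329 - (4)·-1.618) / (8) = 1.432;  p ← (1−ω)·-1.975 + ω·1.432 = 2.795
  q: GS value = (-10 - (1)·2.795 - (3)·-1.618) / (8) = -0.993;  q ← (1−ω)·-2.329 + ω·-0.993 = -0.459
  r: GS value = (-10 - (-2)·2.795 - (3)·-0.459) / (8) = -0.379;  r ← (1−ω)·-1.618 + ω·-0.379 = 0.117

(2.795, -0.459, 0.117)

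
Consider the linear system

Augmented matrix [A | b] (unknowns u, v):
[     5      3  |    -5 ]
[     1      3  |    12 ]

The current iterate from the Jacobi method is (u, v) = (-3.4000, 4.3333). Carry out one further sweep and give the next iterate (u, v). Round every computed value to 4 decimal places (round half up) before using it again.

(-3.6000, 5.1333)

One sweep:
  u = (-5 - (3)·4.3333) / (5) = -3.6000
  v = (12 - (1)·-3.4000) / (3) = 5.1333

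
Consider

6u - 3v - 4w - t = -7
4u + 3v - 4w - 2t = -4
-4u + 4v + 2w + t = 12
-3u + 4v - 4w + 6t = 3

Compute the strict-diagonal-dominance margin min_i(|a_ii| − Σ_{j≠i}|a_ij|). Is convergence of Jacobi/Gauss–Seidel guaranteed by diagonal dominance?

row 1: |6| − (3+4+1) = -2
row 2: |3| − (4+4+2) = -7
row 3: |2| − (4+4+1) = -7
row 4: |6| − (3+4+4) = -5
minimum over rows = -7 → not strictly diagonally dominant

-7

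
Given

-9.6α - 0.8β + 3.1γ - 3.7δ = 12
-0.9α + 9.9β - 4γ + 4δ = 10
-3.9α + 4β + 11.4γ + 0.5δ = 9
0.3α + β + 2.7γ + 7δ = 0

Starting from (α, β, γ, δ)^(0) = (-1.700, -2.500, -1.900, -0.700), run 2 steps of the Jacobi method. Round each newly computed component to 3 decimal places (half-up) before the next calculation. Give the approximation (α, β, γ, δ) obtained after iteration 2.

(-1.369, 0.865, 0.134, -0.424)

Iteration 1:
  α = (12 - (-0.8)·-2.500 - (3.1)·-1.900 - (-3.7)·-0.700) / (-9.6) = -1.385
  β = (10 - (-0.9)·-1.700 - (-4)·-1.900 - (4)·-0.700) / (9.9) = 0.371
  γ = (9 - (-3.9)·-1.700 - (4)·-2.500 - (0.5)·-0.700) / (11.4) = 1.116
  δ = (0 - (0.3)·-1.700 - (1)·-2.500 - (2.7)·-1.900) / (7) = 1.163
Iteration 2:
  α = (12 - (-0.8)·0.371 - (3.1)·1.116 - (-3.7)·1.163) / (-9.6) = -1.369
  β = (10 - (-0.9)·-1.385 - (-4)·1.116 - (4)·1.163) / (9.9) = 0.865
  γ = (9 - (-3.9)·-1.385 - (4)·0.371 - (0.5)·1.163) / (11.4) = 0.134
  δ = (0 - (0.3)·-1.385 - (1)·0.371 - (2.7)·1.116) / (7) = -0.424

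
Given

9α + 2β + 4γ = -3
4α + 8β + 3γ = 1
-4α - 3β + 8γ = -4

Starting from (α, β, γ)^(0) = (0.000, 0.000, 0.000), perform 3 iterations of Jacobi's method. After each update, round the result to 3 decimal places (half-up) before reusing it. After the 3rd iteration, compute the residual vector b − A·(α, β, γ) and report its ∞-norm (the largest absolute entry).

Iteration 1:
  α = (-3 - (2)·0.000 - (4)·0.000) / (9) = -0.333
  β = (1 - (4)·0.000 - (3)·0.000) / (8) = 0.125
  γ = (-4 - (-4)·0.000 - (-3)·0.000) / (8) = -0.500
Iteration 2:
  α = (-3 - (2)·0.125 - (4)·-0.500) / (9) = -0.139
  β = (1 - (4)·-0.333 - (3)·-0.500) / (8) = 0.479
  γ = (-4 - (-4)·-0.333 - (-3)·0.125) / (8) = -0.620
Iteration 3:
  α = (-3 - (2)·0.479 - (4)·-0.620) / (9) = -0.164
  β = (1 - (4)·-0.139 - (3)·-0.620) / (8) = 0.427
  γ = (-4 - (-4)·-0.139 - (-3)·0.479) / (8) = -0.390
Residual b − A·x = (-0.818, -0.590, -0.255); ∞-norm = 0.818

0.818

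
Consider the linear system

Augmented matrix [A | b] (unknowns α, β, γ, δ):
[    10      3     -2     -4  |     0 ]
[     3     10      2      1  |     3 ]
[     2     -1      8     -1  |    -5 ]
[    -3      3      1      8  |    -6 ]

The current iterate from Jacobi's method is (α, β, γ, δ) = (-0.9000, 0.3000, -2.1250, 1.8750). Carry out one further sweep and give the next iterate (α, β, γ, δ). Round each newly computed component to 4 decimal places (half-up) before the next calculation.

One sweep:
  α = (0 - (3)·0.3000 - (-2)·-2.1250 - (-4)·1.8750) / (10) = 0.2350
  β = (3 - (3)·-0.9000 - (2)·-2.1250 - (1)·1.8750) / (10) = 0.8075
  γ = (-5 - (2)·-0.9000 - (-1)·0.3000 - (-1)·1.8750) / (8) = -0.1281
  δ = (-6 - (-3)·-0.9000 - (3)·0.3000 - (1)·-2.1250) / (8) = -0.9344

(0.2350, 0.8075, -0.1281, -0.9344)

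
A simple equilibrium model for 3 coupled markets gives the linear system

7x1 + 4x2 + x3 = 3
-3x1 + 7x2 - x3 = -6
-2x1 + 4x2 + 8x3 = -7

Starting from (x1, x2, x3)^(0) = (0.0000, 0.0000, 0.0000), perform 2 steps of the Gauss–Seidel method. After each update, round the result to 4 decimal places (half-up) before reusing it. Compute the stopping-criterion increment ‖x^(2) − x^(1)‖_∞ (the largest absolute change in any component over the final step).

0.4464

Iteration 1:
  x1 = (3 - (4)·0.0000 - (1)·0.0000) / (7) = 0.4286
  x2 = (-6 - (-3)·0.4286 - (-1)·0.0000) / (7) = -0.6735
  x3 = (-7 - (-2)·0.4286 - (4)·-0.6735) / (8) = -0.4311
Iteration 2:
  x1 = (3 - (4)·-0.6735 - (1)·-0.4311) / (7) = 0.8750
  x2 = (-6 - (-3)·0.8750 - (-1)·-0.4311) / (7) = -0.5437
  x3 = (-7 - (-2)·0.8750 - (4)·-0.5437) / (8) = -0.3844
Change: (0.4464, 0.1298, 0.0467) → max |·| = 0.4464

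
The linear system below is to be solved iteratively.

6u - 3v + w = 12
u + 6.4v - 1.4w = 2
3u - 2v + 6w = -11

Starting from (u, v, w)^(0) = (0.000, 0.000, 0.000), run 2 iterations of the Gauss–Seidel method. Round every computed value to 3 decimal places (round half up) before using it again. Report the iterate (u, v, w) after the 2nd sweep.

Iteration 1:
  u = (12 - (-3)·0.000 - (1)·0.000) / (6) = 2.000
  v = (2 - (1)·2.000 - (-1.4)·0.000) / (6.4) = 0.000
  w = (-11 - (3)·2.000 - (-2)·0.000) / (6) = -2.833
Iteration 2:
  u = (12 - (-3)·0.000 - (1)·-2.833) / (6) = 2.472
  v = (2 - (1)·2.472 - (-1.4)·-2.833) / (6.4) = -0.693
  w = (-11 - (3)·2.472 - (-2)·-0.693) / (6) = -3.300

(2.472, -0.693, -3.300)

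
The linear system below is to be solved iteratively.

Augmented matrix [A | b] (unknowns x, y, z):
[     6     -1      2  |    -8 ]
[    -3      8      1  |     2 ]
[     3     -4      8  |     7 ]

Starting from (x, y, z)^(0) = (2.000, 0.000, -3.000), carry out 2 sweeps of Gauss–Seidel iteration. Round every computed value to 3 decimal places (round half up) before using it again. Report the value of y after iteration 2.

-0.531

Iteration 1:
  x = (-8 - (-1)·0.000 - (2)·-3.000) / (6) = -0.333
  y = (2 - (-3)·-0.333 - (1)·-3.000) / (8) = 0.500
  z = (7 - (3)·-0.333 - (-4)·0.500) / (8) = 1.250
Iteration 2:
  x = (-8 - (-1)·0.500 - (2)·1.250) / (6) = -1.667
  y = (2 - (-3)·-1.667 - (1)·1.250) / (8) = -0.531
  z = (7 - (3)·-1.667 - (-4)·-0.531) / (8) = 1.235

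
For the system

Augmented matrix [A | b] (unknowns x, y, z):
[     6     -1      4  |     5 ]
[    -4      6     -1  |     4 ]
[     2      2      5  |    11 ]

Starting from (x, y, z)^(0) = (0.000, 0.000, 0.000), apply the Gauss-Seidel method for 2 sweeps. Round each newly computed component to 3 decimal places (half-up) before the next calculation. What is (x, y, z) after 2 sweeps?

(0.118, 0.975, 1.763)

Iteration 1:
  x = (5 - (-1)·0.000 - (4)·0.000) / (6) = 0.833
  y = (4 - (-4)·0.833 - (-1)·0.000) / (6) = 1.222
  z = (11 - (2)·0.833 - (2)·1.222) / (5) = 1.378
Iteration 2:
  x = (5 - (-1)·1.222 - (4)·1.378) / (6) = 0.118
  y = (4 - (-4)·0.118 - (-1)·1.378) / (6) = 0.975
  z = (11 - (2)·0.118 - (2)·0.975) / (5) = 1.763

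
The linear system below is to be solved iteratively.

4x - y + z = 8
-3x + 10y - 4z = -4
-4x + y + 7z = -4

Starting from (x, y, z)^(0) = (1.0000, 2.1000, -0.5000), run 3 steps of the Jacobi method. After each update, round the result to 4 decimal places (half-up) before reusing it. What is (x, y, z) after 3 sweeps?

Iteration 1:
  x = (8 - (-1)·2.1000 - (1)·-0.5000) / (4) = 2.6500
  y = (-4 - (-3)·1.0000 - (-4)·-0.5000) / (10) = -0.3000
  z = (-4 - (-4)·1.0000 - (1)·2.1000) / (7) = -0.3000
Iteration 2:
  x = (8 - (-1)·-0.3000 - (1)·-0.3000) / (4) = 2.0000
  y = (-4 - (-3)·2.6500 - (-4)·-0.3000) / (10) = 0.2750
  z = (-4 - (-4)·2.6500 - (1)·-0.3000) / (7) = 0.9857
Iteration 3:
  x = (8 - (-1)·0.2750 - (1)·0.9857) / (4) = 1.8223
  y = (-4 - (-3)·2.0000 - (-4)·0.9857) / (10) = 0.5943
  z = (-4 - (-4)·2.0000 - (1)·0.2750) / (7) = 0.5321

(1.8223, 0.5943, 0.5321)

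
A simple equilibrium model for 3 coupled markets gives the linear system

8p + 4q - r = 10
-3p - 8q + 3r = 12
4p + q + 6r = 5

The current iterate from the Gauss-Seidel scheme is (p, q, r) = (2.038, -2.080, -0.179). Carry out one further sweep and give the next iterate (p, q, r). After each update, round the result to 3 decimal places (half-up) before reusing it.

One sweep:
  p = (10 - (4)·-2.080 - (-1)·-0.179) / (8) = 2.268
  q = (12 - (-3)·2.268 - (3)·-0.179) / (-8) = -2.418
  r = (5 - (4)·2.268 - (1)·-2.418) / (6) = -0.276

(2.268, -2.418, -0.276)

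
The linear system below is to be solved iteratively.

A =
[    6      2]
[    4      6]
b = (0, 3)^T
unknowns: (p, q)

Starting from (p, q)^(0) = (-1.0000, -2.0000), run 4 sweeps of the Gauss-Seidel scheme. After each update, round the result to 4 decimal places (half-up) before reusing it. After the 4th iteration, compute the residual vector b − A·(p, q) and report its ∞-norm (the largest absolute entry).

Iteration 1:
  p = (0 - (2)·-2.0000) / (6) = 0.6667
  q = (3 - (4)·0.6667) / (6) = 0.0555
Iteration 2:
  p = (0 - (2)·0.0555) / (6) = -0.0185
  q = (3 - (4)·-0.0185) / (6) = 0.5123
Iteration 3:
  p = (0 - (2)·0.5123) / (6) = -0.1708
  q = (3 - (4)·-0.1708) / (6) = 0.6139
Iteration 4:
  p = (0 - (2)·0.6139) / (6) = -0.2046
  q = (3 - (4)·-0.2046) / (6) = 0.6364
Residual b − A·x = (-0.0452, 0.0000); ∞-norm = 0.0452

0.0452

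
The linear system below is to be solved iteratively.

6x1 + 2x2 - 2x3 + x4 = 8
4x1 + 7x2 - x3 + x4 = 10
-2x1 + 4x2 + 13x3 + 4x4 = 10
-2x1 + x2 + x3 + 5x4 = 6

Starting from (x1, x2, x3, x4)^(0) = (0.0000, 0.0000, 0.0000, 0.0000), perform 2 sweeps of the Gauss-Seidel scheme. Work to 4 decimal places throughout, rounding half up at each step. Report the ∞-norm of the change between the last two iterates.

0.4834

Iteration 1:
  x1 = (8 - (2)·0.0000 - (-2)·0.0000 - (1)·0.0000) / (6) = 1.3333
  x2 = (10 - (4)·1.3333 - (-1)·0.0000 - (1)·0.0000) / (7) = 0.6667
  x3 = (10 - (-2)·1.3333 - (4)·0.6667 - (4)·0.0000) / (13) = 0.7692
  x4 = (6 - (-2)·1.3333 - (1)·0.6667 - (1)·0.7692) / (5) = 1.4461
Iteration 2:
  x1 = (8 - (2)·0.6667 - (-2)·0.7692 - (1)·1.4461) / (6) = 1.1265
  x2 = (10 - (4)·1.1265 - (-1)·0.7692 - (1)·1.4461) / (7) = 0.6882
  x3 = (10 - (-2)·1.1265 - (4)·0.6882 - (4)·1.4461) / (13) = 0.2858
  x4 = (6 - (-2)·1.1265 - (1)·0.6882 - (1)·0.2858) / (5) = 1.4558
Change: (-0.2068, 0.0215, -0.4834, 0.0097) → max |·| = 0.4834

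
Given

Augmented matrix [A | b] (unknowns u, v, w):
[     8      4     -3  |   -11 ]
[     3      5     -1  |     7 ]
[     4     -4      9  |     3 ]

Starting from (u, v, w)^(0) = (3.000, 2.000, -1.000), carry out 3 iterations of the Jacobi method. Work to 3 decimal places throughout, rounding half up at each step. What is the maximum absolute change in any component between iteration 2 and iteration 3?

Iteration 1:
  u = (-11 - (4)·2.000 - (-3)·-1.000) / (8) = -2.750
  v = (7 - (3)·3.000 - (-1)·-1.000) / (5) = -0.600
  w = (3 - (4)·3.000 - (-4)·2.000) / (9) = -0.111
Iteration 2:
  u = (-11 - (4)·-0.600 - (-3)·-0.111) / (8) = -1.117
  v = (7 - (3)·-2.750 - (-1)·-0.111) / (5) = 3.028
  w = (3 - (4)·-2.750 - (-4)·-0.600) / (9) = 1.289
Iteration 3:
  u = (-11 - (4)·3.028 - (-3)·1.289) / (8) = -2.406
  v = (7 - (3)·-1.117 - (-1)·1.289) / (5) = 2.328
  w = (3 - (4)·-1.117 - (-4)·3.028) / (9) = 2.176
Change: (-1.289, -0.700, 0.887) → max |·| = 1.289

1.289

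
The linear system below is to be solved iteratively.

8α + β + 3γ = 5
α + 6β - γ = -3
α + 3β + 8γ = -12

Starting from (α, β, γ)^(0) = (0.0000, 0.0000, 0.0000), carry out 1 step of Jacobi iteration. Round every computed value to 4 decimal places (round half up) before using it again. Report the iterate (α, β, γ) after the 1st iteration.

Iteration 1:
  α = (5 - (1)·0.0000 - (3)·0.0000) / (8) = 0.6250
  β = (-3 - (1)·0.0000 - (-1)·0.0000) / (6) = -0.5000
  γ = (-12 - (1)·0.0000 - (3)·0.0000) / (8) = -1.5000

(0.6250, -0.5000, -1.5000)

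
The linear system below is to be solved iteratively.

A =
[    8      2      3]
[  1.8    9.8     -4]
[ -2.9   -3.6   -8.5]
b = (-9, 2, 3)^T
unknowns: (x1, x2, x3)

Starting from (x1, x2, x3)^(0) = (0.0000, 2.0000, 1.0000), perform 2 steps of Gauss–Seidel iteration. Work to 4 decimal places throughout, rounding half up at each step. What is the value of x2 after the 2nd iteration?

Iteration 1:
  x1 = (-9 - (2)·2.0000 - (3)·1.0000) / (8) = -2.0000
  x2 = (2 - (1.8)·-2.0000 - (-4)·1.0000) / (9.8) = 0.9796
  x3 = (3 - (-2.9)·-2.0000 - (-3.6)·0.9796) / (-8.5) = -0.0855
Iteration 2:
  x1 = (-9 - (2)·0.9796 - (3)·-0.0855) / (8) = -1.3378
  x2 = (2 - (1.8)·-1.3378 - (-4)·-0.0855) / (9.8) = 0.4149
  x3 = (3 - (-2.9)·-1.3378 - (-3.6)·0.4149) / (-8.5) = -0.0722

0.4149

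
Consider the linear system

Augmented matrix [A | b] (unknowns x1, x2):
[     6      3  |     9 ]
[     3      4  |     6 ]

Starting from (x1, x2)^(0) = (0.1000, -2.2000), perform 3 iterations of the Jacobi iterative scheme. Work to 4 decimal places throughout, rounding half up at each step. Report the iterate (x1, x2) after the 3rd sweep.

(1.7250, 0.9094)

Iteration 1:
  x1 = (9 - (3)·-2.2000) / (6) = 2.6000
  x2 = (6 - (3)·0.1000) / (4) = 1.4250
Iteration 2:
  x1 = (9 - (3)·1.4250) / (6) = 0.7875
  x2 = (6 - (3)·2.6000) / (4) = -0.4500
Iteration 3:
  x1 = (9 - (3)·-0.4500) / (6) = 1.7250
  x2 = (6 - (3)·0.7875) / (4) = 0.9094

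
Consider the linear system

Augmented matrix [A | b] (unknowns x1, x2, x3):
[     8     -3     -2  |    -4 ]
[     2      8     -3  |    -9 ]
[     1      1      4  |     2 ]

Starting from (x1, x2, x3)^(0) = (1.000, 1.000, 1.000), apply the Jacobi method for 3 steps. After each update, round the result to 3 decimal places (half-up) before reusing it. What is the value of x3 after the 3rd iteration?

1.008

Iteration 1:
  x1 = (-4 - (-3)·1.000 - (-2)·1.000) / (8) = 0.125
  x2 = (-9 - (2)·1.000 - (-3)·1.000) / (8) = -1.000
  x3 = (2 - (1)·1.000 - (1)·1.000) / (4) = 0.000
Iteration 2:
  x1 = (-4 - (-3)·-1.000 - (-2)·0.000) / (8) = -0.875
  x2 = (-9 - (2)·0.125 - (-3)·0.000) / (8) = -1.156
  x3 = (2 - (1)·0.125 - (1)·-1.000) / (4) = 0.719
Iteration 3:
  x1 = (-4 - (-3)·-1.156 - (-2)·0.719) / (8) = -0.754
  x2 = (-9 - (2)·-0.875 - (-3)·0.719) / (8) = -0.637
  x3 = (2 - (1)·-0.875 - (1)·-1.156) / (4) = 1.008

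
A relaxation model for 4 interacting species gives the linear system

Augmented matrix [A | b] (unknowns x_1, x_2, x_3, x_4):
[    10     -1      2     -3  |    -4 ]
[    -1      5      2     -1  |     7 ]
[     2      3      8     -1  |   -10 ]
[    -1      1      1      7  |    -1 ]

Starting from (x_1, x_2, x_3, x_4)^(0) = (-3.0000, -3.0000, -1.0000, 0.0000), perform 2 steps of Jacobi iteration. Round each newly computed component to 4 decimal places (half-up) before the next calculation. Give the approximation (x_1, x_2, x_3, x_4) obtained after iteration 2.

(-0.4050, 1.0500, -1.5750, -0.4750)

Iteration 1:
  x_1 = (-4 - (-1)·-3.0000 - (2)·-1.0000 - (-3)·0.0000) / (10) = -0.5000
  x_2 = (7 - (-1)·-3.0000 - (2)·-1.0000 - (-1)·0.0000) / (5) = 1.2000
  x_3 = (-10 - (2)·-3.0000 - (3)·-3.0000 - (-1)·0.0000) / (8) = 0.6250
  x_4 = (-1 - (-1)·-3.0000 - (1)·-3.0000 - (1)·-1.0000) / (7) = 0.0000
Iteration 2:
  x_1 = (-4 - (-1)·1.2000 - (2)·0.6250 - (-3)·0.0000) / (10) = -0.4050
  x_2 = (7 - (-1)·-0.5000 - (2)·0.6250 - (-1)·0.0000) / (5) = 1.0500
  x_3 = (-10 - (2)·-0.5000 - (3)·1.2000 - (-1)·0.0000) / (8) = -1.5750
  x_4 = (-1 - (-1)·-0.5000 - (1)·1.2000 - (1)·0.6250) / (7) = -0.4750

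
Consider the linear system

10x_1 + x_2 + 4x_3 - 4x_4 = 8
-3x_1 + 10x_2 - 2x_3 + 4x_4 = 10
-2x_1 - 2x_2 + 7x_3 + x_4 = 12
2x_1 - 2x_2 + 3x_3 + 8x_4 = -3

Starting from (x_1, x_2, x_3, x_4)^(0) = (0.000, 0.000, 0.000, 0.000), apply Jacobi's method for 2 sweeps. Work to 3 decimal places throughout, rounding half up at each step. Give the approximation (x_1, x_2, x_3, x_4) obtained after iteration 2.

Iteration 1:
  x_1 = (8 - (1)·0.000 - (4)·0.000 - (-4)·0.000) / (10) = 0.800
  x_2 = (10 - (-3)·0.000 - (-2)·0.000 - (4)·0.000) / (10) = 1.000
  x_3 = (12 - (-2)·0.000 - (-2)·0.000 - (1)·0.000) / (7) = 1.714
  x_4 = (-3 - (2)·0.000 - (-2)·0.000 - (3)·0.000) / (8) = -0.375
Iteration 2:
  x_1 = (8 - (1)·1.000 - (4)·1.714 - (-4)·-0.375) / (10) = -0.136
  x_2 = (10 - (-3)·0.800 - (-2)·1.714 - (4)·-0.375) / (10) = 1.733
  x_3 = (12 - (-2)·0.800 - (-2)·1.000 - (1)·-0.375) / (7) = 2.282
  x_4 = (-3 - (2)·0.800 - (-2)·1.000 - (3)·1.714) / (8) = -0.968

(-0.136, 1.733, 2.282, -0.968)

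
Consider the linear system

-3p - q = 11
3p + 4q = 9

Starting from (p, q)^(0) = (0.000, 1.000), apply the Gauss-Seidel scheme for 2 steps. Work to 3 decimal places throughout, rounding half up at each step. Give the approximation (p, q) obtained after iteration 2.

(-5.417, 6.313)

Iteration 1:
  p = (11 - (-1)·1.000) / (-3) = -4.000
  q = (9 - (3)·-4.000) / (4) = 5.250
Iteration 2:
  p = (11 - (-1)·5.250) / (-3) = -5.417
  q = (9 - (3)·-5.417) / (4) = 6.313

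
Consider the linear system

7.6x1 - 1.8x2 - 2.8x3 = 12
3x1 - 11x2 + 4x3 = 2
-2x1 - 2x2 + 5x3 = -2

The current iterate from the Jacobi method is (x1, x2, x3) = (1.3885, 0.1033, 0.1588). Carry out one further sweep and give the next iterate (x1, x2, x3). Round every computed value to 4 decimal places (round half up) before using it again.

One sweep:
  x1 = (12 - (-1.8)·0.1033 - (-2.8)·0.1588) / (7.6) = 1.6619
  x2 = (2 - (3)·1.3885 - (4)·0.1588) / (-11) = 0.2546
  x3 = (-2 - (-2)·1.3885 - (-2)·0.1033) / (5) = 0.1967

(1.6619, 0.2546, 0.1967)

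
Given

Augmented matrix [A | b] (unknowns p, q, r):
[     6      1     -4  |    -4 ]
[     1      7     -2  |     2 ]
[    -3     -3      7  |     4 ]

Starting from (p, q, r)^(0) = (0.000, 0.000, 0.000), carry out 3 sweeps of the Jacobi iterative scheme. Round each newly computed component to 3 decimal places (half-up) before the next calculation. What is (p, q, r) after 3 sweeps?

Iteration 1:
  p = (-4 - (1)·0.000 - (-4)·0.000) / (6) = -0.667
  q = (2 - (1)·0.000 - (-2)·0.000) / (7) = 0.286
  r = (4 - (-3)·0.000 - (-3)·0.000) / (7) = 0.571
Iteration 2:
  p = (-4 - (1)·0.286 - (-4)·0.571) / (6) = -0.334
  q = (2 - (1)·-0.667 - (-2)·0.571) / (7) = 0.544
  r = (4 - (-3)·-0.667 - (-3)·0.286) / (7) = 0.408
Iteration 3:
  p = (-4 - (1)·0.544 - (-4)·0.408) / (6) = -0.485
  q = (2 - (1)·-0.334 - (-2)·0.408) / (7) = 0.450
  r = (4 - (-3)·-0.334 - (-3)·0.544) / (7) = 0.661

(-0.485, 0.450, 0.661)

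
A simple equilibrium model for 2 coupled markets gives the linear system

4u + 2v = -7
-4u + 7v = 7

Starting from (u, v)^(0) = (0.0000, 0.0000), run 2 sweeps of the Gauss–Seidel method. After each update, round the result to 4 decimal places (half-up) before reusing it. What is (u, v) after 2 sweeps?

Iteration 1:
  u = (-7 - (2)·0.0000) / (4) = -1.7500
  v = (7 - (-4)·-1.7500) / (7) = 0.0000
Iteration 2:
  u = (-7 - (2)·0.0000) / (4) = -1.7500
  v = (7 - (-4)·-1.7500) / (7) = 0.0000

(-1.7500, 0.0000)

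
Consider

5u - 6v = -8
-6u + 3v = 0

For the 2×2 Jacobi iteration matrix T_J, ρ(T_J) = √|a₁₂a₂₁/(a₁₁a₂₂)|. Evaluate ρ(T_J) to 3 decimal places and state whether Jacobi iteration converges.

a₁₂a₂₁/(a₁₁a₂₂) = (-6)·(-6) / ((5)·(3)) = 2.400000
ρ = √|2.400000| = √2.400000 = 1.549
ρ > 1, so Jacobi diverges

1.549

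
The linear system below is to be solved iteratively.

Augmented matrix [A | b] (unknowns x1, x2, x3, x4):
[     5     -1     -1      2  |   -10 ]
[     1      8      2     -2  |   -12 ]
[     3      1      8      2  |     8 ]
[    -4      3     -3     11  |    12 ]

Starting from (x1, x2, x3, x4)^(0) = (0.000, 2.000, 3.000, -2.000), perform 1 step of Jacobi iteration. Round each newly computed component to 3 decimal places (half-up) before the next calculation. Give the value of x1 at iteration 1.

Iteration 1:
  x1 = (-10 - (-1)·2.000 - (-1)·3.000 - (2)·-2.000) / (5) = -0.200
  x2 = (-12 - (1)·0.000 - (2)·3.000 - (-2)·-2.000) / (8) = -2.750
  x3 = (8 - (3)·0.000 - (1)·2.000 - (2)·-2.000) / (8) = 1.250
  x4 = (12 - (-4)·0.000 - (3)·2.000 - (-3)·3.000) / (11) = 1.364

-0.200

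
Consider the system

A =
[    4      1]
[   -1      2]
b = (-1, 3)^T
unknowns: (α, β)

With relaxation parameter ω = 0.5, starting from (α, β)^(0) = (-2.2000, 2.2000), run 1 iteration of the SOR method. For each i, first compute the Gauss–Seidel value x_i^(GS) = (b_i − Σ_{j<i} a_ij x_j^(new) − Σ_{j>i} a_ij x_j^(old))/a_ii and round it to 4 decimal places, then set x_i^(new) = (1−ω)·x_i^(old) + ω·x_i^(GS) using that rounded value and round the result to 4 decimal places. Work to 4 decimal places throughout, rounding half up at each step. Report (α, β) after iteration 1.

(-1.5000, 1.4750)

Iteration 1:
  α: GS value = (-1 - (1)·2.2000) / (4) = -0.8000;  α ← (1−ω)·-2.2000 + ω·-0.8000 = -1.5000
  β: GS value = (3 - (-1)·-1.5000) / (2) = 0.7500;  β ← (1−ω)·2.2000 + ω·0.7500 = 1.4750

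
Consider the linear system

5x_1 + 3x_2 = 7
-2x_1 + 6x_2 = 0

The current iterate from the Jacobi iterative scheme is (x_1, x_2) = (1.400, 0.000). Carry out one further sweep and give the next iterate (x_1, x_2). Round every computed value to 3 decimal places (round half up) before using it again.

(1.400, 0.467)

One sweep:
  x_1 = (7 - (3)·0.000) / (5) = 1.400
  x_2 = (0 - (-2)·1.400) / (6) = 0.467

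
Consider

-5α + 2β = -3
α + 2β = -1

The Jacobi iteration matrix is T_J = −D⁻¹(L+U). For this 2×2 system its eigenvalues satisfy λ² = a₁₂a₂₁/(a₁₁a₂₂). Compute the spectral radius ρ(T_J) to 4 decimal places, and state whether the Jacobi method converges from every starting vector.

0.4472

a₁₂a₂₁/(a₁₁a₂₂) = (2)·(1) / ((-5)·(2)) = -0.200000
ρ = √|-0.200000| = √0.200000 = 0.4472
ρ < 1, so Jacobi converges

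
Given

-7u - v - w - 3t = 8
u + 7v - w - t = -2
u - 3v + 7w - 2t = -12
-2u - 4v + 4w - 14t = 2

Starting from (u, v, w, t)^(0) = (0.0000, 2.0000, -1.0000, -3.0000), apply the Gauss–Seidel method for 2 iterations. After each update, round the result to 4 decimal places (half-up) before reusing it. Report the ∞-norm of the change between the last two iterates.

Iteration 1:
  u = (8 - (-1)·2.0000 - (-1)·-1.0000 - (-3)·-3.0000) / (-7) = 0.0000
  v = (-2 - (1)·0.0000 - (-1)·-1.0000 - (-1)·-3.0000) / (7) = -0.8571
  w = (-12 - (1)·0.0000 - (-3)·-0.8571 - (-2)·-3.0000) / (7) = -2.9388
  t = (2 - (-2)·0.0000 - (-4)·-0.8571 - (4)·-2.9388) / (-14) = -0.7376
Iteration 2:
  u = (8 - (-1)·-0.8571 - (-1)·-2.9388 - (-3)·-0.7376) / (-7) = -0.2845
  v = (-2 - (1)·-0.2845 - (-1)·-2.9388 - (-1)·-0.7376) / (7) = -0.7703
  w = (-12 - (1)·-0.2845 - (-3)·-0.7703 - (-2)·-0.7376) / (7) = -2.2145
  t = (2 - (-2)·-0.2845 - (-4)·-0.7703 - (4)·-2.2145) / (-14) = -0.5148
Change: (-0.2845, 0.0868, 0.7243, 0.2228) → max |·| = 0.7243

0.7243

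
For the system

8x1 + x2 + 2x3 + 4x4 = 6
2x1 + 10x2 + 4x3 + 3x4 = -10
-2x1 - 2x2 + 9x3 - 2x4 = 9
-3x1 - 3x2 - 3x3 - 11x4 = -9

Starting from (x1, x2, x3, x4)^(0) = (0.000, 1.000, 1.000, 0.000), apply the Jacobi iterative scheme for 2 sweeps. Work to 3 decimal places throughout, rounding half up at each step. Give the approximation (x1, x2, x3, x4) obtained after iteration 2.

(0.483, -1.646, 0.833, 0.764)

Iteration 1:
  x1 = (6 - (1)·1.000 - (2)·1.000 - (4)·0.000) / (8) = 0.375
  x2 = (-10 - (2)·0.000 - (4)·1.000 - (3)·0.000) / (10) = -1.400
  x3 = (9 - (-2)·0.000 - (-2)·1.000 - (-2)·0.000) / (9) = 1.222
  x4 = (-9 - (-3)·0.000 - (-3)·1.000 - (-3)·1.000) / (-11) = 0.273
Iteration 2:
  x1 = (6 - (1)·-1.400 - (2)·1.222 - (4)·0.273) / (8) = 0.483
  x2 = (-10 - (2)·0.375 - (4)·1.222 - (3)·0.273) / (10) = -1.646
  x3 = (9 - (-2)·0.375 - (-2)·-1.400 - (-2)·0.273) / (9) = 0.833
  x4 = (-9 - (-3)·0.375 - (-3)·-1.400 - (-3)·1.222) / (-11) = 0.764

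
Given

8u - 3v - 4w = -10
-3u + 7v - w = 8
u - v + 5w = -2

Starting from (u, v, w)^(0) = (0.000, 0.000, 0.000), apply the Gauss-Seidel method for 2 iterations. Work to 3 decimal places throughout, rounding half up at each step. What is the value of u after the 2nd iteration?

Iteration 1:
  u = (-10 - (-3)·0.000 - (-4)·0.000) / (8) = -1.250
  v = (8 - (-3)·-1.250 - (-1)·0.000) / (7) = 0.607
  w = (-2 - (1)·-1.250 - (-1)·0.607) / (5) = -0.029
Iteration 2:
  u = (-10 - (-3)·0.607 - (-4)·-0.029) / (8) = -1.037
  v = (8 - (-3)·-1.037 - (-1)·-0.029) / (7) = 0.694
  w = (-2 - (1)·-1.037 - (-1)·0.694) / (5) = -0.054

-1.037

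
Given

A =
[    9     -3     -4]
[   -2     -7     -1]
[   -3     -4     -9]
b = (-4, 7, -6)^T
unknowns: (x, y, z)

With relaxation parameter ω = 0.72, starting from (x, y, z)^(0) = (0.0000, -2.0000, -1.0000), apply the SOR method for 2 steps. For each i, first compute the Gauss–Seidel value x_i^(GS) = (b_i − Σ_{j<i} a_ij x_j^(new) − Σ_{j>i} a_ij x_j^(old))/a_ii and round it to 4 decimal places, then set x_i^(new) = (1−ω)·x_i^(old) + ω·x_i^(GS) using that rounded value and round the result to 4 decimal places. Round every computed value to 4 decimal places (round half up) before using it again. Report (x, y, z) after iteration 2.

Iteration 1:
  x: GS value = (-4 - (-3)·-2.0000 - (-4)·-1.0000) / (9) = -1.5556;  x ← (1−ω)·0.0000 + ω·-1.5556 = -1.1200
  y: GS value = (7 - (-2)·-1.1200 - (-1)·-1.0000) / (-7) = -0.5371;  y ← (1−ω)·-2.0000 + ω·-0.5371 = -0.9467
  z: GS value = (-6 - (-3)·-1.1200 - (-4)·-0.9467) / (-9) = 1.4608;  z ← (1−ω)·-1.0000 + ω·1.4608 = 0.7718
Iteration 2:
  x: GS value = (-4 - (-3)·-0.9467 - (-4)·0.7718) / (9) = -0.4170;  x ← (1−ω)·-1.1200 + ω·-0.4170 = -0.6138
  y: GS value = (7 - (-2)·-0.6138 - (-1)·0.7718) / (-7) = -0.9349;  y ← (1−ω)·-0.9467 + ω·-0.9349 = -0.9382
  z: GS value = (-6 - (-3)·-0.6138 - (-4)·-0.9382) / (-9) = 1.2882;  z ← (1−ω)·0.7718 + ω·1.2882 = 1.1436

(-0.6138, -0.9382, 1.1436)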